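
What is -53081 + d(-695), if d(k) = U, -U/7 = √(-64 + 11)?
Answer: -53081 - 7*I*√53 ≈ -53081.0 - 50.961*I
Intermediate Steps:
U = -7*I*√53 (U = -7*√(-64 + 11) = -7*I*√53 ≈ -50.961*I)
d(k) = -7*I*√53
-53081 + d(-695) = -53081 - 7*I*√53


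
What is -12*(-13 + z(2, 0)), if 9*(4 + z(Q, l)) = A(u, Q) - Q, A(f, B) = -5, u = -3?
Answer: 640/3 ≈ 213.33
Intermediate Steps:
z(Q, l) = -41/9 - Q/9 (z(Q, l) = -4 + (-5 - Q)/9 = -4 + (-5/9 - Q/9) = -41/9 - Q/9)
-12*(-13 + z(2, 0)) = -12*(-13 + (-41/9 - ⅑*2)) = -12*(-13 + (-41/9 - 2/9)) = -12*(-13 - 43/9) = -12*(-160)/9 = -1*(-640/3) = 640/3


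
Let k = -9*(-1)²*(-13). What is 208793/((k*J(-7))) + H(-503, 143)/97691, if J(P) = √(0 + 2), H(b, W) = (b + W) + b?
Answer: -863/97691 + 16061*√2/18 ≈ 1261.9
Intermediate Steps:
H(b, W) = W + 2*b (H(b, W) = (W + b) + b = W + 2*b)
J(P) = √2
k = 117 (k = -9*1*(-13) = -9*(-13) = 117)
208793/((k*J(-7))) + H(-503, 143)/97691 = 208793/((117*√2)) + (143 + 2*(-503))/97691 = 208793*(√2/234) + (143 - 1006)*(1/97691) = 16061*√2/18 - 863*1/97691 = 16061*√2/18 - 863/97691 = -863/97691 + 16061*√2/18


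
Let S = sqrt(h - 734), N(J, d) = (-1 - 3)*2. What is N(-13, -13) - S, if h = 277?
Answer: -8 - I*sqrt(457) ≈ -8.0 - 21.378*I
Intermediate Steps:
N(J, d) = -8 (N(J, d) = -4*2 = -8)
S = I*sqrt(457) (S = sqrt(277 - 734) = sqrt(-457) = I*sqrt(457) ≈ 21.378*I)
N(-13, -13) - S = -8 - I*sqrt(457)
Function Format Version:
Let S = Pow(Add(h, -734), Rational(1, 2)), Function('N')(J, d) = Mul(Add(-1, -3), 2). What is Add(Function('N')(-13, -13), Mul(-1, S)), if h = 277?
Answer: Add(-8, Mul(-1, I, Pow(457, Rational(1, 2)))) ≈ Add(-8.0000, Mul(-21.378, I))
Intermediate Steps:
Function('N')(J, d) = -8 (Function('N')(J, d) = Mul(-4, 2) = -8)
S = Mul(I, Pow(457, Rational(1, 2))) (S = Pow(Add(277, -734), Rational(1, 2)) = Pow(-457, Rational(1, 2)) = Mul(I, Pow(457, Rational(1, 2))) ≈ Mul(21.378, I))
Add(Function('N')(-13, -13), Mul(-1, S)) = Add(-8, Mul(-1, Mul(I, Pow(457, Rational(1, 2))))) = Add(-8, Mul(-1, I, Pow(457, Rational(1, 2))))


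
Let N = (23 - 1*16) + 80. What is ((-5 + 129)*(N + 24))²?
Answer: 189447696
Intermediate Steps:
N = 87 (N = (23 - 16) + 80 = 7 + 80 = 87)
((-5 + 129)*(N + 24))² = ((-5 + 129)*(87 + 24))² = (124*111)² = 13764² = 189447696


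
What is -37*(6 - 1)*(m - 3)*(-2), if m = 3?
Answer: 0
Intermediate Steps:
-37*(6 - 1)*(m - 3)*(-2) = -37*(6 - 1)*(3 - 3)*(-2) = -185*0*(-2) = -37*0*(-2) = 0*(-2) = 0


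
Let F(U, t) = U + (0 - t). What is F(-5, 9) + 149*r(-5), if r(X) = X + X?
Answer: -1504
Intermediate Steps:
F(U, t) = U - t
r(X) = 2*X
F(-5, 9) + 149*r(-5) = (-5 - 1*9) + 149*(2*(-5)) = (-5 - 9) + 149*(-10) = -14 - 1490 = -1504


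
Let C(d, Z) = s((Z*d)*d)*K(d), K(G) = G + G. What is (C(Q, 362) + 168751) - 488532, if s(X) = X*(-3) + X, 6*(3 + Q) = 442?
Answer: -13805363431/27 ≈ -5.1131e+8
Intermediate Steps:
Q = 212/3 (Q = -3 + (⅙)*442 = -3 + 221/3 = 212/3 ≈ 70.667)
K(G) = 2*G
s(X) = -2*X (s(X) = -3*X + X = -2*X)
C(d, Z) = -4*Z*d³ (C(d, Z) = (-2*Z*d*d)*(2*d) = (-2*Z*d²)*(2*d) = -4*Z*d³)
(C(Q, 362) + 168751) - 488532 = (-4*362*(212/3)³ + 168751) - 488532 = (-4*362*9528128/27 + 168751) - 488532 = (-13796729344/27 + 168751) - 488532 = -13792173067/27 - 488532 = -13805363431/27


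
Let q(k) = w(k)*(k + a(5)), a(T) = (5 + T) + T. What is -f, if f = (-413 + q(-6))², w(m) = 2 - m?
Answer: -116281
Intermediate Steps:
a(T) = 5 + 2*T
q(k) = (2 - k)*(15 + k) (q(k) = (2 - k)*(k + (5 + 2*5)) = (2 - k)*(k + (5 + 10)) = (2 - k)*(k + 15) = (2 - k)*(15 + k))
f = 116281 (f = (-413 - (-2 - 6)*(15 - 6))² = (-413 - 1*(-8)*9)² = (-413 + 72)² = (-341)² = 116281)
-f = -1*116281 = -116281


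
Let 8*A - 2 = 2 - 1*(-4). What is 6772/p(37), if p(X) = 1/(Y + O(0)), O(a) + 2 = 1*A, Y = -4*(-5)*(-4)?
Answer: -548532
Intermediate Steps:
Y = -80 (Y = 20*(-4) = -80)
A = 1 (A = ¼ + (2 - 1*(-4))/8 = ¼ + (2 + 4)/8 = ¼ + (⅛)*6 = ¼ + ¾ = 1)
O(a) = -1 (O(a) = -2 + 1*1 = -2 + 1 = -1)
p(X) = -1/81 (p(X) = 1/(-80 - 1) = 1/(-81) = -1/81)
6772/p(37) = 6772/(-1/81) = 6772*(-81) = -548532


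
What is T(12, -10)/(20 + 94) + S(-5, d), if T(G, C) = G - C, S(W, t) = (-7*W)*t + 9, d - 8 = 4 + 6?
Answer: 36434/57 ≈ 639.19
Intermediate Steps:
d = 18 (d = 8 + (4 + 6) = 8 + 10 = 18)
S(W, t) = 9 - 7*W*t (S(W, t) = -7*W*t + 9 = 9 - 7*W*t)
T(12, -10)/(20 + 94) + S(-5, d) = (12 - 1*(-10))/(20 + 94) + (9 - 7*(-5)*18) = (12 + 10)/114 + (9 + 630) = 22*(1/114) + 639 = 11/57 + 639 = 36434/57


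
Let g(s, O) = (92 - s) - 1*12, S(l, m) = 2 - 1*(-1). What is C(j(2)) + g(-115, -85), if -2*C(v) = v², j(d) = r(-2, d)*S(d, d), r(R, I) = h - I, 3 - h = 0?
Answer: 381/2 ≈ 190.50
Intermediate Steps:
S(l, m) = 3 (S(l, m) = 2 + 1 = 3)
h = 3 (h = 3 - 1*0 = 3 + 0 = 3)
r(R, I) = 3 - I
j(d) = 9 - 3*d (j(d) = (3 - d)*3 = 9 - 3*d)
g(s, O) = 80 - s (g(s, O) = (92 - s) - 12 = 80 - s)
C(v) = -v²/2
C(j(2)) + g(-115, -85) = -(9 - 3*2)²/2 + (80 - 1*(-115)) = -(9 - 6)²/2 + (80 + 115) = -½*3² + 195 = -½*9 + 195 = -9/2 + 195 = 381/2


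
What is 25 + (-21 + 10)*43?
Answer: -448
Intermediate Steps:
25 + (-21 + 10)*43 = 25 - 11*43 = 25 - 473 = -448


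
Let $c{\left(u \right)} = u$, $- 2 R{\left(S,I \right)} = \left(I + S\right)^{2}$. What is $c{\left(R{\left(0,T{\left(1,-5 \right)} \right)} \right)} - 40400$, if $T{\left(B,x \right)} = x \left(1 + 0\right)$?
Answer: $- \frac{80825}{2} \approx -40413.0$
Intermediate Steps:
$T{\left(B,x \right)} = x$ ($T{\left(B,x \right)} = x 1 = x$)
$R{\left(S,I \right)} = - \frac{\left(I + S\right)^{2}}{2}$
$c{\left(R{\left(0,T{\left(1,-5 \right)} \right)} \right)} - 40400 = - \frac{\left(-5 + 0\right)^{2}}{2} - 40400 = - \frac{\left(-5\right)^{2}}{2} - 40400 = \left(- \frac{1}{2}\right) 25 - 40400 = - \frac{25}{2} - 40400 = - \frac{80825}{2}$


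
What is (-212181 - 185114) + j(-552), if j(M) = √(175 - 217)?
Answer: -397295 + I*√42 ≈ -3.973e+5 + 6.4807*I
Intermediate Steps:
j(M) = I*√42 (j(M) = √(-42) = I*√42)
(-212181 - 185114) + j(-552) = (-212181 - 185114) + I*√42 = -397295 + I*√42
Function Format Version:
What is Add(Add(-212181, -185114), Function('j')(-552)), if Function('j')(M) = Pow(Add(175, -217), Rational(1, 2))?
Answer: Add(-397295, Mul(I, Pow(42, Rational(1, 2)))) ≈ Add(-3.9730e+5, Mul(6.4807, I))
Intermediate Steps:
Function('j')(M) = Mul(I, Pow(42, Rational(1, 2))) (Function('j')(M) = Pow(-42, Rational(1, 2)) = Mul(I, Pow(42, Rational(1, 2))))
Add(Add(-212181, -185114), Function('j')(-552)) = Add(Add(-212181, -185114), Mul(I, Pow(42, Rational(1, 2)))) = Add(-397295, Mul(I, Pow(42, Rational(1, 2))))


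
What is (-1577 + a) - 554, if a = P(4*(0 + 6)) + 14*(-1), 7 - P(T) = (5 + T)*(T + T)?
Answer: -3530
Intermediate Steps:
P(T) = 7 - 2*T*(5 + T) (P(T) = 7 - (5 + T)*(T + T) = 7 - (5 + T)*2*T = 7 - 2*T*(5 + T))
a = -1399 (a = (7 - 40*(0 + 6) - 2*16*(0 + 6)²) + 14*(-1) = (7 - 40*6 - 2*(4*6)²) - 14 = (7 - 10*24 - 2*24²) - 14 = (7 - 240 - 2*576) - 14 = (7 - 240 - 1152) - 14 = -1385 - 14 = -1399)
(-1577 + a) - 554 = (-1577 - 1399) - 554 = -2976 - 554 = -3530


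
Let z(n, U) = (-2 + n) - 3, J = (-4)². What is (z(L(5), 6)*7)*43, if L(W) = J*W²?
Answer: 118895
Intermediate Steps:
J = 16
L(W) = 16*W²
z(n, U) = -5 + n
(z(L(5), 6)*7)*43 = ((-5 + 16*5²)*7)*43 = ((-5 + 16*25)*7)*43 = ((-5 + 400)*7)*43 = (395*7)*43 = 2765*43 = 118895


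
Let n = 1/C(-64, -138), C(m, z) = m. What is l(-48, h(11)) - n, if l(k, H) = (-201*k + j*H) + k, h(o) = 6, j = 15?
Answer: 620161/64 ≈ 9690.0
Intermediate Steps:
n = -1/64 (n = 1/(-64) = -1/64 ≈ -0.015625)
l(k, H) = -200*k + 15*H (l(k, H) = (-201*k + 15*H) + k = -200*k + 15*H)
l(-48, h(11)) - n = (-200*(-48) + 15*6) - 1*(-1/64) = (9600 + 90) + 1/64 = 9690 + 1/64 = 620161/64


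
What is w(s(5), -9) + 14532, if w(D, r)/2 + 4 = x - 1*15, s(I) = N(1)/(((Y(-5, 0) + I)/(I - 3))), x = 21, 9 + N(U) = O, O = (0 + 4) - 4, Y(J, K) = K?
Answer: 14536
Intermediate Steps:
O = 0 (O = 4 - 4 = 0)
N(U) = -9 (N(U) = -9 + 0 = -9)
s(I) = -9*(-3 + I)/I (s(I) = -9*(I - 3)/(0 + I) = -9*(-3 + I)/I)
w(D, r) = 4 (w(D, r) = -8 + 2*(21 - 1*15) = -8 + 2*(21 - 15) = -8 + 2*6 = -8 + 12 = 4)
w(s(5), -9) + 14532 = 4 + 14532 = 14536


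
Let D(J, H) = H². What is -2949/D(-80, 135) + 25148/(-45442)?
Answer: -98721793/138030075 ≈ -0.71522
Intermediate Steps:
-2949/D(-80, 135) + 25148/(-45442) = -2949/(135²) + 25148/(-45442) = -2949/18225 + 25148*(-1/45442) = -2949*1/18225 - 12574/22721 = -983/6075 - 12574/22721 = -98721793/138030075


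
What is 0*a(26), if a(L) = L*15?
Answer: 0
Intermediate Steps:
a(L) = 15*L
0*a(26) = 0*(15*26) = 0*390 = 0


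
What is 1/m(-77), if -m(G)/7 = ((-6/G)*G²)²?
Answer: -1/1494108 ≈ -6.6930e-7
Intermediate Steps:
m(G) = -252*G² (m(G) = -7*36*G² = -252*G²)
1/m(-77) = 1/(-252*(-77)²) = 1/(-252*5929) = 1/(-1494108) = -1/1494108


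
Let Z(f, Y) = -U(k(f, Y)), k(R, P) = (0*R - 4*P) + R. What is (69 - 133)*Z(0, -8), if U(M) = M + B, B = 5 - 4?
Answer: 2112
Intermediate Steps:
k(R, P) = R - 4*P (k(R, P) = (0 - 4*P) + R = -4*P + R = R - 4*P)
B = 1
U(M) = 1 + M (U(M) = M + 1 = 1 + M)
Z(f, Y) = -1 - f + 4*Y (Z(f, Y) = -(1 + (f - 4*Y)) = -(1 + f - 4*Y) = -1 - f + 4*Y)
(69 - 133)*Z(0, -8) = (69 - 133)*(-1 - 1*0 + 4*(-8)) = -64*(-1 + 0 - 32) = -64*(-33) = 2112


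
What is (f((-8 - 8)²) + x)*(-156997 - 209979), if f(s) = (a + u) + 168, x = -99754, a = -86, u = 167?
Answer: 36515946880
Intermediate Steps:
f(s) = 249 (f(s) = (-86 + 167) + 168 = 81 + 168 = 249)
(f((-8 - 8)²) + x)*(-156997 - 209979) = (249 - 99754)*(-156997 - 209979) = -99505*(-366976) = 36515946880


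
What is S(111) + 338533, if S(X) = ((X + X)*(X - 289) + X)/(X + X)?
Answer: 676711/2 ≈ 3.3836e+5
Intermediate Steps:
S(X) = (X + 2*X*(-289 + X))/(2*X) (S(X) = ((2*X)*(-289 + X) + X)/((2*X)) = (2*X*(-289 + X) + X)*(1/(2*X)) = (X + 2*X*(-289 + X))*(1/(2*X)) = (X + 2*X*(-289 + X))/(2*X))
S(111) + 338533 = (-577/2 + 111) + 338533 = -355/2 + 338533 = 676711/2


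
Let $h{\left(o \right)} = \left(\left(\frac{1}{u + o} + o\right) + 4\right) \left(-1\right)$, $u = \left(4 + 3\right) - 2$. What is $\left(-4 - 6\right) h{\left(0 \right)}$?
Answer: $42$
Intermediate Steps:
$u = 5$ ($u = 7 - 2 = 5$)
$h{\left(o \right)} = -4 - o - \frac{1}{5 + o}$ ($h{\left(o \right)} = \left(\left(\frac{1}{5 + o} + o\right) + 4\right) \left(-1\right) = \left(\left(o + \frac{1}{5 + o}\right) + 4\right) \left(-1\right) = \left(4 + o + \frac{1}{5 + o}\right) \left(-1\right) = -4 - o - \frac{1}{5 + o}$)
$\left(-4 - 6\right) h{\left(0 \right)} = \left(-4 - 6\right) \frac{-21 - 0^{2} - 0}{5 + 0} = - 10 \frac{-21 - 0 + 0}{5} = - 10 \frac{-21 + 0 + 0}{5} = - 10 \cdot \frac{1}{5} \left(-21\right) = \left(-10\right) \left(- \frac{21}{5}\right) = 42$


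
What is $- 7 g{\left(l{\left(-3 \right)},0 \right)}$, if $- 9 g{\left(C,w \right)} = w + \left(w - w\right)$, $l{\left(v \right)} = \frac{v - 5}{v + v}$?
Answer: $0$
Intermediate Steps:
$l{\left(v \right)} = \frac{-5 + v}{2 v}$
$g{\left(C,w \right)} = - \frac{w}{9}$ ($g{\left(C,w \right)} = - \frac{w + \left(w - w\right)}{9} = - \frac{w + 0}{9} = - \frac{w}{9}$)
$- 7 g{\left(l{\left(-3 \right)},0 \right)} = - 7 \left(\left(- \frac{1}{9}\right) 0\right) = \left(-7\right) 0 = 0$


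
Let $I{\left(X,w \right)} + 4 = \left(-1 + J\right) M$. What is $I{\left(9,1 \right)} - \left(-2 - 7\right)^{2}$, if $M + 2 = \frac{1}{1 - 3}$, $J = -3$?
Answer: $-75$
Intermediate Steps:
$M = - \frac{5}{2}$ ($M = -2 + \frac{1}{1 - 3} = -2 + \frac{1}{-2} = -2 - \frac{1}{2} = - \frac{5}{2} \approx -2.5$)
$I{\left(X,w \right)} = 6$ ($I{\left(X,w \right)} = -4 + \left(-1 - 3\right) \left(- \frac{5}{2}\right) = -4 - -10 = -4 + 10 = 6$)
$I{\left(9,1 \right)} - \left(-2 - 7\right)^{2} = 6 - \left(-2 - 7\right)^{2} = 6 - \left(-9\right)^{2} = 6 - 81 = -75$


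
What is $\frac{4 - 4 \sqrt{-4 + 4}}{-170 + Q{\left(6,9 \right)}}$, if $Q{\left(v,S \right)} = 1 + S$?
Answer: $- \frac{1}{40} \approx -0.025$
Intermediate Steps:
$\frac{4 - 4 \sqrt{-4 + 4}}{-170 + Q{\left(6,9 \right)}} = \frac{4 - 4 \sqrt{-4 + 4}}{-170 + \left(1 + 9\right)} = \frac{4 - 4 \sqrt{0}}{-170 + 10} = \frac{4 - 0}{-160} = \left(4 + 0\right) \left(- \frac{1}{160}\right) = 4 \left(- \frac{1}{160}\right) = - \frac{1}{40}$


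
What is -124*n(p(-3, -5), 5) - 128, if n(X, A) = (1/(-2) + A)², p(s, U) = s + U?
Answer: -2639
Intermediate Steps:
p(s, U) = U + s
n(X, A) = (-½ + A)²
-124*n(p(-3, -5), 5) - 128 = -31*(-1 + 2*5)² - 128 = -31*(-1 + 10)² - 128 = -31*9² - 128 = -31*81 - 128 = -124*81/4 - 128 = -2511 - 128 = -2639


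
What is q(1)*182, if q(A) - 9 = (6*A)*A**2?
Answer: 2730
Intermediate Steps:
q(A) = 9 + 6*A**3 (q(A) = 9 + (6*A)*A**2 = 9 + 6*A**3)
q(1)*182 = (9 + 6*1**3)*182 = (9 + 6*1)*182 = (9 + 6)*182 = 15*182 = 2730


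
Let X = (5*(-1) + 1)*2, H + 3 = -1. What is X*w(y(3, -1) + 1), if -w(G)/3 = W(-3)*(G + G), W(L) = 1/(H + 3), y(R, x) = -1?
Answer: 0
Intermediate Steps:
H = -4 (H = -3 - 1 = -4)
X = -8 (X = (-5 + 1)*2 = -4*2 = -8)
W(L) = -1 (W(L) = 1/(-4 + 3) = 1/(-1) = -1)
w(G) = 6*G (w(G) = -(-3)*(G + G) = -(-3)*2*G = -(-6)*G = 6*G)
X*w(y(3, -1) + 1) = -48*(-1 + 1) = -48*0 = -8*0 = 0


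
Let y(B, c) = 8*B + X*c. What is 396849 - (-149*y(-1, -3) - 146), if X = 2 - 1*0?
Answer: 394909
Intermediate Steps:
X = 2 (X = 2 + 0 = 2)
y(B, c) = 2*c + 8*B (y(B, c) = 8*B + 2*c = 2*c + 8*B)
396849 - (-149*y(-1, -3) - 146) = 396849 - (-149*(2*(-3) + 8*(-1)) - 146) = 396849 - (-149*(-6 - 8) - 146) = 396849 - (-149*(-14) - 146) = 396849 - (2086 - 146) = 396849 - 1*1940 = 396849 - 1940 = 394909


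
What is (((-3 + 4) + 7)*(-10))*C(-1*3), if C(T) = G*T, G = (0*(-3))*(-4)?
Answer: 0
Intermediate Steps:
G = 0 (G = 0*(-4) = 0)
C(T) = 0 (C(T) = 0*T = 0)
(((-3 + 4) + 7)*(-10))*C(-1*3) = (((-3 + 4) + 7)*(-10))*0 = ((1 + 7)*(-10))*0 = (8*(-10))*0 = -80*0 = 0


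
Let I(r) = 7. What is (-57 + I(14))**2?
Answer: 2500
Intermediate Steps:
(-57 + I(14))**2 = (-57 + 7)**2 = (-50)**2 = 2500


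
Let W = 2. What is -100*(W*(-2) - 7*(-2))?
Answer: -1000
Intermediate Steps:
-100*(W*(-2) - 7*(-2)) = -100*(2*(-2) - 7*(-2)) = -100*(-4 + 14) = -100*10 = -1000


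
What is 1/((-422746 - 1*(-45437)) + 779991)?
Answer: 1/402682 ≈ 2.4833e-6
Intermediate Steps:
1/((-422746 - 1*(-45437)) + 779991) = 1/((-422746 + 45437) + 779991) = 1/(-377309 + 779991) = 1/402682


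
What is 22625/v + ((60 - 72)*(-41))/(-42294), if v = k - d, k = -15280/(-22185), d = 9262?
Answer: -710998424041/289660595462 ≈ -2.4546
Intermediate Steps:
k = 3056/4437 (k = -15280*(-1/22185) = 3056/4437 ≈ 0.68875)
v = -41092438/4437 (v = 3056/4437 - 1*9262 = 3056/4437 - 9262 = -41092438/4437 ≈ -9261.3)
22625/v + ((60 - 72)*(-41))/(-42294) = 22625/(-41092438/4437) + ((60 - 72)*(-41))/(-42294) = 22625*(-4437/41092438) - 12*(-41)*(-1/42294) = -100387125/41092438 + 492*(-1/42294) = -100387125/41092438 - 82/7049 = -710998424041/289660595462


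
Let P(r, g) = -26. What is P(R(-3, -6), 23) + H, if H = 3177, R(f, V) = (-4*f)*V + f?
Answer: 3151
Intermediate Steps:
R(f, V) = f - 4*V*f (R(f, V) = -4*V*f + f = f - 4*V*f)
P(R(-3, -6), 23) + H = -26 + 3177 = 3151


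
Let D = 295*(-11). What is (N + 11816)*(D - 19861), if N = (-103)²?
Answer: -518152050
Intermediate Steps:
D = -3245
N = 10609
(N + 11816)*(D - 19861) = (10609 + 11816)*(-3245 - 19861) = 22425*(-23106) = -518152050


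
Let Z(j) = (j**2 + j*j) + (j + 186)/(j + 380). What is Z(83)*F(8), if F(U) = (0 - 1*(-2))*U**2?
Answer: 816573824/463 ≈ 1.7637e+6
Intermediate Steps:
F(U) = 2*U**2 (F(U) = (0 + 2)*U**2 = 2*U**2)
Z(j) = 2*j**2 + (186 + j)/(380 + j) (Z(j) = (j**2 + j**2) + (186 + j)/(380 + j) = 2*j**2 + (186 + j)/(380 + j))
Z(83)*F(8) = ((186 + 83 + 2*83**3 + 760*83**2)/(380 + 83))*(2*8**2) = ((186 + 83 + 2*571787 + 760*6889)/463)*(2*64) = ((186 + 83 + 1143574 + 5235640)/463)*128 = ((1/463)*6379483)*128 = (6379483/463)*128 = 816573824/463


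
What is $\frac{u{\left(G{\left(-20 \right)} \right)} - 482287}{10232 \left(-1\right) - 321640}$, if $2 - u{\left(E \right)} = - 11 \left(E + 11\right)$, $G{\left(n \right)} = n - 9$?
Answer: $\frac{482483}{331872} \approx 1.4538$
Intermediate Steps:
$G{\left(n \right)} = -9 + n$
$u{\left(E \right)} = 123 + 11 E$ ($u{\left(E \right)} = 2 - - 11 \left(E + 11\right) = 2 - - 11 \left(11 + E\right) = 2 - \left(-121 - 11 E\right) = 2 + \left(121 + 11 E\right) = 123 + 11 E$)
$\frac{u{\left(G{\left(-20 \right)} \right)} - 482287}{10232 \left(-1\right) - 321640} = \frac{\left(123 + 11 \left(-9 - 20\right)\right) - 482287}{10232 \left(-1\right) - 321640} = \frac{\left(123 + 11 \left(-29\right)\right) - 482287}{-10232 - 321640} = \frac{\left(123 - 319\right) - 482287}{-331872} = \left(-196 - 482287\right) \left(- \frac{1}{331872}\right) = \left(-482483\right) \left(- \frac{1}{331872}\right) = \frac{482483}{331872}$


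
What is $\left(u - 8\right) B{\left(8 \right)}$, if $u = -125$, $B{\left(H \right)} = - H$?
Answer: $1064$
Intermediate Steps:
$\left(u - 8\right) B{\left(8 \right)} = \left(-125 - 8\right) \left(\left(-1\right) 8\right) = \left(-133\right) \left(-8\right) = 1064$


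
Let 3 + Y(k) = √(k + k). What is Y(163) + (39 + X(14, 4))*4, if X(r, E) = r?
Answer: 209 + √326 ≈ 227.06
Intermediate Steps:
Y(k) = -3 + √2*√k (Y(k) = -3 + √(k + k) = -3 + √(2*k) = -3 + √2*√k)
Y(163) + (39 + X(14, 4))*4 = (-3 + √2*√163) + (39 + 14)*4 = (-3 + √326) + 53*4 = (-3 + √326) + 212 = 209 + √326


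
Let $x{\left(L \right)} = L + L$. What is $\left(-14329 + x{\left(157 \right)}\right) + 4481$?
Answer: $-9534$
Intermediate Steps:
$x{\left(L \right)} = 2 L$
$\left(-14329 + x{\left(157 \right)}\right) + 4481 = \left(-14329 + 2 \cdot 157\right) + 4481 = \left(-14329 + 314\right) + 4481 = -14015 + 4481 = -9534$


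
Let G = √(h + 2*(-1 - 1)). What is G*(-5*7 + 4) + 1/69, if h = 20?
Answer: -8555/69 ≈ -123.99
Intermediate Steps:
G = 4 (G = √(20 + 2*(-1 - 1)) = √(20 + 2*(-2)) = √(20 - 4) = √16 = 4)
G*(-5*7 + 4) + 1/69 = 4*(-5*7 + 4) + 1/69 = 4*(-35 + 4) + 1/69 = 4*(-31) + 1/69 = -124 + 1/69 = -8555/69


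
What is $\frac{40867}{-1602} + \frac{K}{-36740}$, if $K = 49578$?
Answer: $- \frac{197609692}{7357185} \approx -26.859$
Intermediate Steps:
$\frac{40867}{-1602} + \frac{K}{-36740} = \frac{40867}{-1602} + \frac{49578}{-36740} = 40867 \left(- \frac{1}{1602}\right) + 49578 \left(- \frac{1}{36740}\right) = - \frac{40867}{1602} - \frac{24789}{18370} = - \frac{197609692}{7357185}$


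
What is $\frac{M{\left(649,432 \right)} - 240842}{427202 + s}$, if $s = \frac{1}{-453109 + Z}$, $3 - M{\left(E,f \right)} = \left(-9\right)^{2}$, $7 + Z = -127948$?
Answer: $- \frac{139989938880}{248231702927} \approx -0.56395$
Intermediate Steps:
$Z = -127955$ ($Z = -7 - 127948 = -127955$)
$M{\left(E,f \right)} = -78$ ($M{\left(E,f \right)} = 3 - \left(-9\right)^{2} = 3 - 81 = -78$)
$s = - \frac{1}{581064}$ ($s = \frac{1}{-453109 - 127955} = \frac{1}{-581064} = - \frac{1}{581064} \approx -1.721 \cdot 10^{-6}$)
$\frac{M{\left(649,432 \right)} - 240842}{427202 + s} = \frac{-78 - 240842}{427202 - \frac{1}{581064}} = - \frac{240920}{\frac{248231702927}{581064}} = \left(-240920\right) \frac{581064}{248231702927} = - \frac{139989938880}{248231702927}$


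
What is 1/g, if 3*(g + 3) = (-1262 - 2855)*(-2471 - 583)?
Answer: 1/4191103 ≈ 2.3860e-7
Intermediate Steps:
g = 4191103 (g = -3 + ((-1262 - 2855)*(-2471 - 583))/3 = -3 + (-4117*(-3054))/3 = -3 + (⅓)*12573318 = -3 + 4191106 = 4191103)
1/g = 1/4191103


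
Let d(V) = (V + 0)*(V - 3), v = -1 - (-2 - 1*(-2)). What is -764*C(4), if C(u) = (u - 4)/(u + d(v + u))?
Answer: 0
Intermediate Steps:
v = -1 (v = -1 - (-2 + 2) = -1 - 1*0 = -1 + 0 = -1)
d(V) = V*(-3 + V)
C(u) = (-4 + u)/(u + (-1 + u)*(-4 + u)) (C(u) = (u - 4)/(u + (-1 + u)*(-3 + (-1 + u))) = (-4 + u)/(u + (-1 + u)*(-4 + u)))
-764*C(4) = -764*(-4 + 4)/(4 + (-1 + 4)*(-4 + 4)) = -764*0/(4 + 3*0) = -764*0/(4 + 0) = -764*0/4 = -191*0 = -764*0 = 0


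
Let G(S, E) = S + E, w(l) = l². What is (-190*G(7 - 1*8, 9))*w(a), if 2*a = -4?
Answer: -6080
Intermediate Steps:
a = -2 (a = (½)*(-4) = -2)
G(S, E) = E + S
(-190*G(7 - 1*8, 9))*w(a) = -190*(9 + (7 - 1*8))*(-2)² = -190*(9 + (7 - 8))*4 = -190*(9 - 1)*4 = -190*8*4 = -1520*4 = -6080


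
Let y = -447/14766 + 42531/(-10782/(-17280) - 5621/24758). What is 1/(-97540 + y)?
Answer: 23216783602/223168555111591 ≈ 0.00010403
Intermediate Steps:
y = 2487733627650671/23216783602 (y = -447*1/14766 + 42531/(-10782*(-1/17280) - 5621*1/24758) = -149/4922 + 42531/(599/960 - 5621/24758) = -149/4922 + 42531/(4716941/11883840) = -149/4922 + 42531*(11883840/4716941) = -149/4922 + 505431599040/4716941 = 2487733627650671/23216783602 ≈ 1.0715e+5)
1/(-97540 + y) = 1/(-97540 + 2487733627650671/23216783602) = 1/(223168555111591/23216783602) = 23216783602/223168555111591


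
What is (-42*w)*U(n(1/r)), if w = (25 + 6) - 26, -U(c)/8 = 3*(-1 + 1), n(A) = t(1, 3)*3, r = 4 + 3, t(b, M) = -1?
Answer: 0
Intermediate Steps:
r = 7
n(A) = -3 (n(A) = -1*3 = -3)
U(c) = 0 (U(c) = -24*(-1 + 1) = -24*0 = -8*0 = 0)
w = 5 (w = 31 - 26 = 5)
(-42*w)*U(n(1/r)) = -42*5*0 = -210*0 = 0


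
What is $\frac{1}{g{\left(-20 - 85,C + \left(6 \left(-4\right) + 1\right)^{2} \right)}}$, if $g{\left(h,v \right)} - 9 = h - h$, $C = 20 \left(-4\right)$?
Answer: $\frac{1}{9} \approx 0.11111$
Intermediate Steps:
$C = -80$
$g{\left(h,v \right)} = 9$ ($g{\left(h,v \right)} = 9 + \left(h - h\right) = 9 + 0 = 9$)
$\frac{1}{g{\left(-20 - 85,C + \left(6 \left(-4\right) + 1\right)^{2} \right)}} = \frac{1}{9}$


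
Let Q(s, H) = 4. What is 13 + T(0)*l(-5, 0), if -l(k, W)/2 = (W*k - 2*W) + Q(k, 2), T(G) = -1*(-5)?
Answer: -27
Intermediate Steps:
T(G) = 5
l(k, W) = -8 + 4*W - 2*W*k (l(k, W) = -2*((W*k - 2*W) + 4) = -2*((-2*W + W*k) + 4) = -2*(4 - 2*W + W*k) = -8 + 4*W - 2*W*k)
13 + T(0)*l(-5, 0) = 13 + 5*(-8 + 4*0 - 2*0*(-5)) = 13 + 5*(-8 + 0 + 0) = 13 + 5*(-8) = 13 - 40 = -27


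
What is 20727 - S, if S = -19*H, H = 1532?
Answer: 49835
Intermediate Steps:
S = -29108 (S = -19*1532 = -29108)
20727 - S = 20727 - 1*(-29108) = 20727 + 29108 = 49835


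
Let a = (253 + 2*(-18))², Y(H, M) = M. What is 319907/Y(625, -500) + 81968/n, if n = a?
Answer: -15023116723/23544500 ≈ -638.07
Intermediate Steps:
a = 47089 (a = (253 - 36)² = 217² = 47089)
n = 47089
319907/Y(625, -500) + 81968/n = 319907/(-500) + 81968/47089 = 319907*(-1/500) + 81968*(1/47089) = -319907/500 + 81968/47089 = -15023116723/23544500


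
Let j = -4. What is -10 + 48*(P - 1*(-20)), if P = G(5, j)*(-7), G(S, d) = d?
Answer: 2294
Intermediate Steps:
P = 28 (P = -4*(-7) = 28)
-10 + 48*(P - 1*(-20)) = -10 + 48*(28 - 1*(-20)) = -10 + 48*(28 + 20) = -10 + 48*48 = -10 + 2304 = 2294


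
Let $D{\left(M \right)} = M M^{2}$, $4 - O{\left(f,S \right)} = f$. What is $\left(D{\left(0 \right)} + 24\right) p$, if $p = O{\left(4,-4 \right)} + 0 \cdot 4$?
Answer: $0$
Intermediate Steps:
$O{\left(f,S \right)} = 4 - f$
$D{\left(M \right)} = M^{3}$
$p = 0$ ($p = \left(4 - 4\right) + 0 \cdot 4 = \left(4 - 4\right) + 0 = 0 + 0 = 0$)
$\left(D{\left(0 \right)} + 24\right) p = \left(0^{3} + 24\right) 0 = \left(0 + 24\right) 0 = 24 \cdot 0 = 0$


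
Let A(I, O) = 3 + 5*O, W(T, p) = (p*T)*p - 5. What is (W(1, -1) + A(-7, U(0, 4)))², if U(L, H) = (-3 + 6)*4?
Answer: 3481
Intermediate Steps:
U(L, H) = 12 (U(L, H) = 3*4 = 12)
W(T, p) = -5 + T*p² (W(T, p) = (T*p)*p - 5 = T*p² - 5 = -5 + T*p²)
(W(1, -1) + A(-7, U(0, 4)))² = ((-5 + 1*(-1)²) + (3 + 5*12))² = ((-5 + 1*1) + (3 + 60))² = ((-5 + 1) + 63)² = (-4 + 63)² = 59² = 3481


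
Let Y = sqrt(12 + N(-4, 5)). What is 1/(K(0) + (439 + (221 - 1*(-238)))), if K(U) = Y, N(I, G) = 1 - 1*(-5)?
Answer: 449/403193 - 3*sqrt(2)/806386 ≈ 0.0011083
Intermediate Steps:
N(I, G) = 6 (N(I, G) = 1 + 5 = 6)
Y = 3*sqrt(2) (Y = sqrt(12 + 6) = sqrt(18) = 3*sqrt(2) ≈ 4.2426)
K(U) = 3*sqrt(2)
1/(K(0) + (439 + (221 - 1*(-238)))) = 1/(3*sqrt(2) + (439 + (221 - 1*(-238)))) = 1/(3*sqrt(2) + (439 + (221 + 238))) = 1/(3*sqrt(2) + (439 + 459)) = 1/(3*sqrt(2) + 898) = 1/(898 + 3*sqrt(2))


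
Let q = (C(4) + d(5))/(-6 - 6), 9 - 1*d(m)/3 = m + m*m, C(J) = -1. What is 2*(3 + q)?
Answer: 50/3 ≈ 16.667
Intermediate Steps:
d(m) = 27 - 3*m - 3*m² (d(m) = 27 - 3*(m + m*m) = 27 - 3*(m + m²) = 27 + (-3*m - 3*m²) = 27 - 3*m - 3*m²)
q = 16/3 (q = (-1 + (27 - 3*5 - 3*5²))/(-6 - 6) = (-1 + (27 - 15 - 3*25))/(-12) = (-1 + (27 - 15 - 75))*(-1/12) = (-1 - 63)*(-1/12) = -64*(-1/12) = 16/3 ≈ 5.3333)
2*(3 + q) = 2*(3 + 16/3) = 2*(25/3) = 50/3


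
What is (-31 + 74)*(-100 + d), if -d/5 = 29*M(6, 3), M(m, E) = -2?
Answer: 8170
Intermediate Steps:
d = 290 (d = -145*(-2) = -5*(-58) = 290)
(-31 + 74)*(-100 + d) = (-31 + 74)*(-100 + 290) = 43*190 = 8170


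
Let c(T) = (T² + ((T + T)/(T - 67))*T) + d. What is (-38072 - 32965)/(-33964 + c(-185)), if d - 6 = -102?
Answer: 8950662/13435 ≈ 666.22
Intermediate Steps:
d = -96 (d = 6 - 102 = -96)
c(T) = -96 + T² + 2*T²/(-67 + T) (c(T) = (T² + ((T + T)/(T - 67))*T) - 96 = (T² + ((2*T)/(-67 + T))*T) - 96 = (T² + (2*T/(-67 + T))*T) - 96 = (T² + 2*T²/(-67 + T)) - 96 = -96 + T² + 2*T²/(-67 + T))
(-38072 - 32965)/(-33964 + c(-185)) = (-38072 - 32965)/(-33964 + (6432 + (-185)³ - 96*(-185) - 65*(-185)²)/(-67 - 185)) = -71037/(-33964 + (6432 - 6331625 + 17760 - 65*34225)/(-252)) = -71037/(-33964 - (6432 - 6331625 + 17760 - 2224625)/252) = -71037/(-33964 - 1/252*(-8532058)) = -71037/(-33964 + 4266029/126) = -71037/(-13435/126) = -71037*(-126/13435) = 8950662/13435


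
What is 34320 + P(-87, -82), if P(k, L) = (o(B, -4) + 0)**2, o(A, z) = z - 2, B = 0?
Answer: 34356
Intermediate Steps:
o(A, z) = -2 + z
P(k, L) = 36 (P(k, L) = ((-2 - 4) + 0)**2 = (-6 + 0)**2 = (-6)**2 = 36)
34320 + P(-87, -82) = 34320 + 36 = 34356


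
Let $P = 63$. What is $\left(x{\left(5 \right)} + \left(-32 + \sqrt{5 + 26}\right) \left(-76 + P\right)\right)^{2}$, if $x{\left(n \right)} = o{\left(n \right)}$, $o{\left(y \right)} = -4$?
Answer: $174983 - 10712 \sqrt{31} \approx 1.1534 \cdot 10^{5}$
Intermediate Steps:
$x{\left(n \right)} = -4$
$\left(x{\left(5 \right)} + \left(-32 + \sqrt{5 + 26}\right) \left(-76 + P\right)\right)^{2} = \left(-4 + \left(-32 + \sqrt{5 + 26}\right) \left(-76 + 63\right)\right)^{2} = \left(-4 + \left(-32 + \sqrt{31}\right) \left(-13\right)\right)^{2} = \left(-4 + \left(416 - 13 \sqrt{31}\right)\right)^{2} = \left(412 - 13 \sqrt{31}\right)^{2}$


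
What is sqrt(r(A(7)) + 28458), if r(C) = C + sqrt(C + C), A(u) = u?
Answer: sqrt(28465 + sqrt(14)) ≈ 168.73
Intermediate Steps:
r(C) = C + sqrt(2)*sqrt(C) (r(C) = C + sqrt(2*C) = C + sqrt(2)*sqrt(C))
sqrt(r(A(7)) + 28458) = sqrt((7 + sqrt(2)*sqrt(7)) + 28458) = sqrt((7 + sqrt(14)) + 28458) = sqrt(28465 + sqrt(14))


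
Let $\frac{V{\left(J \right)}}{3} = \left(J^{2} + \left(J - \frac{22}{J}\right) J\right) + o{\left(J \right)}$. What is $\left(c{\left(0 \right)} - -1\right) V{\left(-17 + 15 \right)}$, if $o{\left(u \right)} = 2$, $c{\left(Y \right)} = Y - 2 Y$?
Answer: $-36$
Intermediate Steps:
$c{\left(Y \right)} = - Y$
$V{\left(J \right)} = 6 + 3 J^{2} + 3 J \left(J - \frac{22}{J}\right)$ ($V{\left(J \right)} = 3 \left(\left(J^{2} + \left(J - \frac{22}{J}\right) J\right) + 2\right) = 3 \left(\left(J^{2} + J \left(J - \frac{22}{J}\right)\right) + 2\right) = 3 \left(2 + J^{2} + J \left(J - \frac{22}{J}\right)\right) = 6 + 3 J^{2} + 3 J \left(J - \frac{22}{J}\right)$)
$\left(c{\left(0 \right)} - -1\right) V{\left(-17 + 15 \right)} = \left(\left(-1\right) 0 - -1\right) \left(-60 + 6 \left(-17 + 15\right)^{2}\right) = \left(0 + 1\right) \left(-60 + 6 \left(-2\right)^{2}\right) = 1 \left(-60 + 6 \cdot 4\right) = 1 \left(-60 + 24\right) = 1 \left(-36\right) = -36$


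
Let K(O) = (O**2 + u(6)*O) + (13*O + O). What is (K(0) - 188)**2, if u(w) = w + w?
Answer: 35344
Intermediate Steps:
u(w) = 2*w
K(O) = O**2 + 26*O (K(O) = (O**2 + (2*6)*O) + (13*O + O) = (O**2 + 12*O) + 14*O = O**2 + 26*O)
(K(0) - 188)**2 = (0*(26 + 0) - 188)**2 = (0*26 - 188)**2 = (0 - 188)**2 = (-188)**2 = 35344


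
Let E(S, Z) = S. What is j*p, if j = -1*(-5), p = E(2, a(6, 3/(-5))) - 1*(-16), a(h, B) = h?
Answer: 90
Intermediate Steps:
p = 18 (p = 2 - 1*(-16) = 2 + 16 = 18)
j = 5
j*p = 5*18 = 90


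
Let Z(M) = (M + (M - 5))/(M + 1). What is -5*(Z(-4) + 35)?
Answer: -590/3 ≈ -196.67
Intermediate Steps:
Z(M) = (-5 + 2*M)/(1 + M) (Z(M) = (M + (-5 + M))/(1 + M) = (-5 + 2*M)/(1 + M))
-5*(Z(-4) + 35) = -5*((-5 + 2*(-4))/(1 - 4) + 35) = -5*((-5 - 8)/(-3) + 35) = -5*(-1/3*(-13) + 35) = -5*(13/3 + 35) = -5*118/3 = -590/3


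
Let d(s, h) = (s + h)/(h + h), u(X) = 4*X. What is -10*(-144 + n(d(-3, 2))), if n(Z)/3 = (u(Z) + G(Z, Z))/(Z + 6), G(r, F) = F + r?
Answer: 33300/23 ≈ 1447.8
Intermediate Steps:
d(s, h) = (h + s)/(2*h) (d(s, h) = (h + s)/((2*h)) = (h + s)*(1/(2*h)) = (h + s)/(2*h))
n(Z) = 18*Z/(6 + Z) (n(Z) = 3*((4*Z + (Z + Z))/(Z + 6)) = 3*((4*Z + 2*Z)/(6 + Z)) = 3*((6*Z)/(6 + Z)) = 3*(6*Z/(6 + Z)) = 18*Z/(6 + Z))
-10*(-144 + n(d(-3, 2))) = -10*(-144 + 18*((½)*(2 - 3)/2)/(6 + (½)*(2 - 3)/2)) = -10*(-144 + 18*((½)*(½)*(-1))/(6 + (½)*(½)*(-1))) = -10*(-144 + 18*(-¼)/(6 - ¼)) = -10*(-144 + 18*(-¼)/(23/4)) = -10*(-144 + 18*(-¼)*(4/23)) = -10*(-144 - 18/23) = -10*(-3330/23) = 33300/23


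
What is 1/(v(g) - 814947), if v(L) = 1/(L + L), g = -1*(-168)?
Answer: -336/273822191 ≈ -1.2271e-6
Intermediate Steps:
g = 168
v(L) = 1/(2*L)
1/(v(g) - 814947) = 1/((½)/168 - 814947) = 1/((½)*(1/168) - 814947) = 1/(1/336 - 814947) = 1/(-273822191/336) = -336/273822191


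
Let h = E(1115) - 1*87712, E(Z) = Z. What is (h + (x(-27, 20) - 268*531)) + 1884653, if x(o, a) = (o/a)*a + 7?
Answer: 1655728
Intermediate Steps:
x(o, a) = 7 + o (x(o, a) = (o/a)*a + 7 = o + 7 = 7 + o)
h = -86597 (h = 1115 - 1*87712 = 1115 - 87712 = -86597)
(h + (x(-27, 20) - 268*531)) + 1884653 = (-86597 + ((7 - 27) - 268*531)) + 1884653 = (-86597 + (-20 - 142308)) + 1884653 = (-86597 - 142328) + 1884653 = -228925 + 1884653 = 1655728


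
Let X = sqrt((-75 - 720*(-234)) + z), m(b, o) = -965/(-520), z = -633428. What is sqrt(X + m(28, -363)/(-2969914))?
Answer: sqrt(-3725757113 + 5962583077159696*I*sqrt(465023))/77217764 ≈ 18.465 + 18.465*I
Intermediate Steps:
m(b, o) = 193/104 (m(b, o) = -965*(-1/520) = 193/104)
X = I*sqrt(465023) (X = sqrt((-75 - 720*(-234)) - 633428) = sqrt((-75 + 168480) - 633428) = sqrt(168405 - 633428) = sqrt(-465023) = I*sqrt(465023) ≈ 681.93*I)
sqrt(X + m(28, -363)/(-2969914)) = sqrt(I*sqrt(465023) + (193/104)/(-2969914)) = sqrt(I*sqrt(465023) + (193/104)*(-1/2969914)) = sqrt(I*sqrt(465023) - 193/308871056) = sqrt(-193/308871056 + I*sqrt(465023))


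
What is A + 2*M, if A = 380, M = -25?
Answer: 330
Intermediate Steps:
A + 2*M = 380 + 2*(-25) = 380 - 50 = 330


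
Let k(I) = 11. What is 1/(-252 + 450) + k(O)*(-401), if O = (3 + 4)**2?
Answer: -873377/198 ≈ -4411.0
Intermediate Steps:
O = 49 (O = 7**2 = 49)
1/(-252 + 450) + k(O)*(-401) = 1/(-252 + 450) + 11*(-401) = 1/198 - 4411 = -873377/198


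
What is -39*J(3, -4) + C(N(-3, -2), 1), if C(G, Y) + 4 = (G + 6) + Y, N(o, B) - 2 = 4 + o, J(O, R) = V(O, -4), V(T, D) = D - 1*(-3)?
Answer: 45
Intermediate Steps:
V(T, D) = 3 + D (V(T, D) = D + 3 = 3 + D)
J(O, R) = -1 (J(O, R) = 3 - 4 = -1)
N(o, B) = 6 + o (N(o, B) = 2 + (4 + o) = 6 + o)
C(G, Y) = 2 + G + Y (C(G, Y) = -4 + ((G + 6) + Y) = -4 + ((6 + G) + Y) = -4 + (6 + G + Y) = 2 + G + Y)
-39*J(3, -4) + C(N(-3, -2), 1) = -39*(-1) + (2 + (6 - 3) + 1) = 39 + (2 + 3 + 1) = 39 + 6 = 45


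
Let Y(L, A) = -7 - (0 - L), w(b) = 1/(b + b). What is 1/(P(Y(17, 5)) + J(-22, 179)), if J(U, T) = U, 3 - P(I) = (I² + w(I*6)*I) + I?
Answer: -12/1549 ≈ -0.0077469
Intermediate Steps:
w(b) = 1/(2*b)
Y(L, A) = -7 + L (Y(L, A) = -7 - (-1)*L = -7 + L)
P(I) = 35/12 - I - I² (P(I) = 3 - ((I² + (1/(2*((I*6))))*I) + I) = 3 - ((I² + (1/(2*((6*I))))*I) + I) = 3 - ((I² + ((1/(6*I))/2)*I) + I) = 3 - ((I² + (1/(12*I))*I) + I) = 3 - ((I² + 1/12) + I) = 3 - ((1/12 + I²) + I) = 3 - (1/12 + I + I²) = 3 + (-1/12 - I - I²) = 35/12 - I - I²)
1/(P(Y(17, 5)) + J(-22, 179)) = 1/((35/12 - (-7 + 17) - (-7 + 17)²) - 22) = 1/((35/12 - 1*10 - 1*10²) - 22) = 1/((35/12 - 10 - 1*100) - 22) = 1/((35/12 - 10 - 100) - 22) = 1/(-1285/12 - 22) = 1/(-1549/12) = -12/1549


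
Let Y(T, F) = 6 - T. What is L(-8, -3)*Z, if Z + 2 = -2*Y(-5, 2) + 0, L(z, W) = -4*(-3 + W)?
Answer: -576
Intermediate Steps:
L(z, W) = 12 - 4*W
Z = -24 (Z = -2 + (-2*(6 - 1*(-5)) + 0) = -2 + (-2*(6 + 5) + 0) = -2 + (-2*11 + 0) = -2 + (-22 + 0) = -2 - 22 = -24)
L(-8, -3)*Z = (12 - 4*(-3))*(-24) = (12 + 12)*(-24) = 24*(-24) = -576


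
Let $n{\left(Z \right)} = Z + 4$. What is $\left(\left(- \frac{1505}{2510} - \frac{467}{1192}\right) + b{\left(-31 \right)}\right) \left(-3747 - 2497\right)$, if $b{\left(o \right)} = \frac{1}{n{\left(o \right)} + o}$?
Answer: $\frac{13660893253}{2169142} \approx 6297.8$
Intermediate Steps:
$n{\left(Z \right)} = 4 + Z$
$b{\left(o \right)} = \frac{1}{4 + 2 o}$ ($b{\left(o \right)} = \frac{1}{\left(4 + o\right) + o} = \frac{1}{4 + 2 o}$)
$\left(\left(- \frac{1505}{2510} - \frac{467}{1192}\right) + b{\left(-31 \right)}\right) \left(-3747 - 2497\right) = \left(\left(- \frac{1505}{2510} - \frac{467}{1192}\right) + \frac{1}{2 \left(2 - 31\right)}\right) \left(-3747 - 2497\right) = \left(\left(\left(-1505\right) \frac{1}{2510} - \frac{467}{1192}\right) + \frac{1}{2 \left(-29\right)}\right) \left(-6244\right) = \left(\left(- \frac{301}{502} - \frac{467}{1192}\right) + \frac{1}{2} \left(- \frac{1}{29}\right)\right) \left(-6244\right) = \left(- \frac{296613}{299192} - \frac{1}{58}\right) \left(-6244\right) = \left(- \frac{8751373}{8676568}\right) \left(-6244\right) = \frac{13660893253}{2169142}$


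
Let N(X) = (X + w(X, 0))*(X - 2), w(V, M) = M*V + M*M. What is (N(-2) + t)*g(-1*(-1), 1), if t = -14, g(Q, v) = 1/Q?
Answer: -6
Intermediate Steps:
w(V, M) = M**2 + M*V (w(V, M) = M*V + M**2 = M**2 + M*V)
N(X) = X*(-2 + X) (N(X) = (X + 0*(0 + X))*(X - 2) = (X + 0*X)*(-2 + X) = (X + 0)*(-2 + X) = X*(-2 + X))
(N(-2) + t)*g(-1*(-1), 1) = (-2*(-2 - 2) - 14)/((-1*(-1))) = (-2*(-4) - 14)/1 = (8 - 14)*1 = -6*1 = -6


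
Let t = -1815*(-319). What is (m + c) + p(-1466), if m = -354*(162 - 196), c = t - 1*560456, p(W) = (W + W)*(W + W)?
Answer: 8627189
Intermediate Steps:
t = 578985
p(W) = 4*W² (p(W) = (2*W)*(2*W) = 4*W²)
c = 18529 (c = 578985 - 1*560456 = 578985 - 560456 = 18529)
m = 12036 (m = -354*(-34) = 12036)
(m + c) + p(-1466) = (12036 + 18529) + 4*(-1466)² = 30565 + 4*2149156 = 30565 + 8596624 = 8627189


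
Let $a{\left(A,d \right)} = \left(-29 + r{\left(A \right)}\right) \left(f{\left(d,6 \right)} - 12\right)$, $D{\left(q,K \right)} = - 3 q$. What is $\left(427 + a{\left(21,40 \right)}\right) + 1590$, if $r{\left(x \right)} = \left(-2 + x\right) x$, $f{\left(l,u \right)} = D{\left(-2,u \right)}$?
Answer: $-203$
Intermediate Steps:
$f{\left(l,u \right)} = 6$ ($f{\left(l,u \right)} = \left(-3\right) \left(-2\right) = 6$)
$r{\left(x \right)} = x \left(-2 + x\right)$
$a{\left(A,d \right)} = 174 - 6 A \left(-2 + A\right)$ ($a{\left(A,d \right)} = \left(-29 + A \left(-2 + A\right)\right) \left(6 - 12\right) = \left(-29 + A \left(-2 + A\right)\right) \left(-6\right) = 174 - 6 A \left(-2 + A\right)$)
$\left(427 + a{\left(21,40 \right)}\right) + 1590 = \left(427 + \left(174 - 126 \left(-2 + 21\right)\right)\right) + 1590 = \left(427 + \left(174 - 126 \cdot 19\right)\right) + 1590 = \left(427 + \left(174 - 2394\right)\right) + 1590 = \left(427 - 2220\right) + 1590 = -1793 + 1590 = -203$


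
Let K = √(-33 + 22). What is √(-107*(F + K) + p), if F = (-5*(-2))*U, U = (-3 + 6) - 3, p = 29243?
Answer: √(29243 - 107*I*√11) ≈ 171.01 - 1.038*I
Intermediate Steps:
U = 0 (U = 3 - 3 = 0)
K = I*√11 (K = √(-11) = I*√11 ≈ 3.3166*I)
F = 0 (F = -5*(-2)*0 = 10*0 = 0)
√(-107*(F + K) + p) = √(-107*(0 + I*√11) + 29243) = √(-107*I*√11 + 29243) = √(29243 - 107*I*√11)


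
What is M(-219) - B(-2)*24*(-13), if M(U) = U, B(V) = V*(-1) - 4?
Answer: -843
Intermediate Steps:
B(V) = -4 - V (B(V) = -V - 4 = -4 - V)
M(-219) - B(-2)*24*(-13) = -219 - (-4 - 1*(-2))*24*(-13) = -219 - (-4 + 2)*24*(-13) = -219 - (-2*24)*(-13) = -219 - (-48)*(-13) = -219 - 1*624 = -219 - 624 = -843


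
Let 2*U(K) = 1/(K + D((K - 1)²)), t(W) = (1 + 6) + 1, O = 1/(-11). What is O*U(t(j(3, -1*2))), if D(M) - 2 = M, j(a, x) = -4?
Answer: -1/1298 ≈ -0.00077042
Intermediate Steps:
D(M) = 2 + M
O = -1/11 ≈ -0.090909
t(W) = 8 (t(W) = 7 + 1 = 8)
U(K) = 1/(2*(2 + K + (-1 + K)²)) (U(K) = 1/(2*(K + (2 + (K - 1)²))) = 1/(2*(K + (2 + (-1 + K)²))) = 1/(2*(2 + K + (-1 + K)²)))
O*U(t(j(3, -1*2))) = -1/(22*(3 + 8² - 1*8)) = -1/(22*(3 + 64 - 8)) = -1/(22*59) = -1/11*1/118 = -1/1298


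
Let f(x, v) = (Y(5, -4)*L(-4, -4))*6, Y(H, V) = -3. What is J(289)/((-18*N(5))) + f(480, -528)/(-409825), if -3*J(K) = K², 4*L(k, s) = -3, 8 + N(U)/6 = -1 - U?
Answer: -34229055061/1858966200 ≈ -18.413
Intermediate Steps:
N(U) = -54 - 6*U (N(U) = -48 + 6*(-1 - U) = -48 + (-6 - 6*U) = -54 - 6*U)
L(k, s) = -¾ (L(k, s) = (¼)*(-3) = -¾)
f(x, v) = 27/2 (f(x, v) = -3*(-¾)*6 = (9/4)*6 = 27/2)
J(K) = -K²/3
J(289)/((-18*N(5))) + f(480, -528)/(-409825) = (-⅓*289²)/((-18*(-54 - 6*5))) + (27/2)/(-409825) = (-⅓*83521)/((-18*(-54 - 30))) + (27/2)*(-1/409825) = -83521/(3*((-18*(-84)))) - 27/819650 = -83521/3/1512 - 27/819650 = -83521/3*1/1512 - 27/819650 = -83521/4536 - 27/819650 = -34229055061/1858966200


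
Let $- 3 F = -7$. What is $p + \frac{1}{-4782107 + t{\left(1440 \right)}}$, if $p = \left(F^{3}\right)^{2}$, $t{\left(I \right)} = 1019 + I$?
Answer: $\frac{6942232183}{43016832} \approx 161.38$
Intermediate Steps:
$F = \frac{7}{3}$ ($F = \left(- \frac{1}{3}\right) \left(-7\right) = \frac{7}{3} \approx 2.3333$)
$p = \frac{117649}{729}$ ($p = \left(\left(\frac{7}{3}\right)^{3}\right)^{2} = \left(\frac{343}{27}\right)^{2} = \frac{117649}{729} \approx 161.38$)
$p + \frac{1}{-4782107 + t{\left(1440 \right)}} = \frac{117649}{729} + \frac{1}{-4782107 + \left(1019 + 1440\right)} = \frac{117649}{729} + \frac{1}{-4782107 + 2459} = \frac{117649}{729} + \frac{1}{-4779648} = \frac{117649}{729} - \frac{1}{4779648} = \frac{6942232183}{43016832}$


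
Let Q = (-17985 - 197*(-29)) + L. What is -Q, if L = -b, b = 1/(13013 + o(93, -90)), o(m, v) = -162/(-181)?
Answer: 28906880261/2355515 ≈ 12272.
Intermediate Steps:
o(m, v) = 162/181 (o(m, v) = -162*(-1/181) = 162/181)
b = 181/2355515 (b = 1/(13013 + 162/181) = 1/(2355515/181) = 181/2355515 ≈ 7.6841e-5)
L = -181/2355515 (L = -1*181/2355515 = -181/2355515 ≈ -7.6841e-5)
Q = -28906880261/2355515 (Q = (-17985 - 197*(-29)) - 181/2355515 = (-17985 + 5713) - 181/2355515 = -12272 - 181/2355515 = -28906880261/2355515 ≈ -12272.)
-Q = -1*(-28906880261/2355515) = 28906880261/2355515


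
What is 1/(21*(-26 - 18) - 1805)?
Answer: -1/2729 ≈ -0.00036643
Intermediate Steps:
1/(21*(-26 - 18) - 1805) = 1/(21*(-44) - 1805) = 1/(-924 - 1805) = 1/(-2729) = -1/2729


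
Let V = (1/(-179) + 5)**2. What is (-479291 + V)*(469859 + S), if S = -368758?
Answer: -1552523505728195/32041 ≈ -4.8454e+10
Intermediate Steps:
V = 799236/32041 (V = (-1/179 + 5)**2 = (894/179)**2 = 799236/32041 ≈ 24.944)
(-479291 + V)*(469859 + S) = (-479291 + 799236/32041)*(469859 - 368758) = -15356163695/32041*101101 = -1552523505728195/32041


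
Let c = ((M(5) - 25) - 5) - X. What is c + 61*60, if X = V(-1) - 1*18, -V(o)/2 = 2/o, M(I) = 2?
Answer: 3646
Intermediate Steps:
V(o) = -4/o
X = -14 (X = -4/(-1) - 1*18 = -4*(-1) - 18 = 4 - 18 = -14)
c = -14 (c = ((2 - 25) - 5) - 1*(-14) = (-23 - 5) + 14 = -28 + 14 = -14)
c + 61*60 = -14 + 61*60 = -14 + 3660 = 3646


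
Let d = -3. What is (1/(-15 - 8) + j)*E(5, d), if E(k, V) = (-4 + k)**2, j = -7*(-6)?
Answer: 965/23 ≈ 41.957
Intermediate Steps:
j = 42
(1/(-15 - 8) + j)*E(5, d) = (1/(-15 - 8) + 42)*(-4 + 5)**2 = (1/(-23) + 42)*1**2 = (-1/23 + 42)*1 = (965/23)*1 = 965/23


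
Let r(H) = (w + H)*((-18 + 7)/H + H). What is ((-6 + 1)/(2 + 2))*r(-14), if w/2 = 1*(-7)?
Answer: -925/2 ≈ -462.50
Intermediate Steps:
w = -14 (w = 2*(1*(-7)) = 2*(-7) = -14)
r(H) = (-14 + H)*(H - 11/H) (r(H) = (-14 + H)*((-18 + 7)/H + H) = (-14 + H)*(-11/H + H) = (-14 + H)*(H - 11/H))
((-6 + 1)/(2 + 2))*r(-14) = ((-6 + 1)/(2 + 2))*(-11 + (-14)² - 14*(-14) + 154/(-14)) = (-5/4)*(-11 + 196 + 196 + 154*(-1/14)) = (-5*¼)*(-11 + 196 + 196 - 11) = -5/4*370 = -925/2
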